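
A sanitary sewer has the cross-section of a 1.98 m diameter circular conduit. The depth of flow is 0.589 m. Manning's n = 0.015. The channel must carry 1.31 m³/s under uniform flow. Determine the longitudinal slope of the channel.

For a circular section of diameter D = 1.98 m at depth y = 0.589 m, the central angle is θ = 2 arccos(1 − 2y/D) = 2.308 rad. Then A = (D²/8)(θ − sin θ) = 0.7678 m² and P = Dθ/2 = 2.284 m.
Hydraulic radius R = A/P = 0.7678/2.284 = 0.3361 m.
From Manning's equation, S = [nQ / (1 A R^(2/3))]² = [0.015 × 1.31 / (1 × 0.7678 × 0.3361^(2/3))]² = 0.0028.

S = 0.0028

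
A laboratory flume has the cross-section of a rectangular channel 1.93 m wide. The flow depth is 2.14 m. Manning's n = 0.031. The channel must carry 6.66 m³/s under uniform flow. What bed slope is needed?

Flow area A = b·y = 1.93 × 2.14 = 4.13 m². Wetted perimeter P = b + 2y = 1.93 + 2×2.14 = 6.21 m.
Hydraulic radius R = A/P = 4.13/6.21 = 0.6651 m.
From Manning's equation, S = [nQ / (1 A R^(2/3))]² = [0.031 × 6.66 / (1 × 4.13 × 0.6651^(2/3))]² = 0.0043.

S = 0.0043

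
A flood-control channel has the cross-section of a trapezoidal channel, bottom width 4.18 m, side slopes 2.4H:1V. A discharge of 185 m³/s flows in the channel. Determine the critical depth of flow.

At critical depth, Q² T / (g A³) = 1, i.e. A³/T = Q²/g = 185²/9.81 = 3489.
Try y = 2.67 m: A³/T = 1329 — too small.
Try y = 3.85 m: A³/T = 6087 — too large.
Try y = 3.37 m: A³/T = 3472 — close enough.

y_c = 3.37 m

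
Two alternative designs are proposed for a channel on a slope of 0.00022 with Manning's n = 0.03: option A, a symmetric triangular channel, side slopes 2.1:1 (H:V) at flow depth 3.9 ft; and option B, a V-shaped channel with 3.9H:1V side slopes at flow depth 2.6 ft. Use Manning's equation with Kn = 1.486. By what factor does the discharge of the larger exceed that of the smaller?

Channel A: For a triangular section with side slope z = 2.1: A = zy² = 2.1×3.9² = 31.94 ft²; P = 2y√(1+z²) = 2×3.9×2.326 = 18.14 ft. Hydraulic radius R = A/P = 31.94/18.14 = 1.761 ft. Q_A = (1.486/0.03)·31.94·1.761^(2/3)·√0.00022 = 34.22 ft³/s.
Channel B: For a triangular section with side slope z = 3.9: A = zy² = 3.9×2.6² = 26.36 ft²; P = 2y√(1+z²) = 2×2.6×4.026 = 20.94 ft. Hydraulic radius R = A/P = 26.36/20.94 = 1.259 ft. Q_B = (1.486/0.03)·26.36·1.259^(2/3)·√0.00022 = 22.59 ft³/s.
The larger discharge is 34.22 ft³/s and the smaller is 22.59 ft³/s; the ratio is 1.51.

1.51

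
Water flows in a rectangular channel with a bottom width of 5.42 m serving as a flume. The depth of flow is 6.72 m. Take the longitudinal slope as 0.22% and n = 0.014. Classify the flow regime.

subcritical

Flow area A = b·y = 5.42 × 6.72 = 36.42 m². Wetted perimeter P = b + 2y = 5.42 + 2×6.72 = 18.86 m.
Hydraulic radius R = A/P = 36.42/18.86 = 1.931 m.
V = (1/n) R^(2/3) √S = (1/0.014) × 1.931^(2/3) × √0.0022 = 5.196 m/s. Hydraulic depth D_h = A/T = 36.42/5.42 = 6.72 m.
Froude number Fr = V/√(g·D_h) = 5.196/√(9.81×6.72) = 0.64, which is less than 1, so the flow is subcritical.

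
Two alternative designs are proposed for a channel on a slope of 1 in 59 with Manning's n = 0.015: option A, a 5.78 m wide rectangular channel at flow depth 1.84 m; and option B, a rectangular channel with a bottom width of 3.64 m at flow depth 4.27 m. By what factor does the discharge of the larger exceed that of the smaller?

1.59

Channel A: Flow area A = b·y = 5.78 × 1.84 = 10.64 m². Wetted perimeter P = b + 2y = 5.78 + 2×1.84 = 9.46 m. Hydraulic radius R = A/P = 10.64/9.46 = 1.124 m. Q_A = (1/0.015)·10.64·1.124^(2/3)·√0.01695 = 99.8 m³/s.
Channel B: Flow area A = b·y = 3.64 × 4.27 = 15.54 m². Wetted perimeter P = b + 2y = 3.64 + 2×4.27 = 12.18 m. Hydraulic radius R = A/P = 15.54/12.18 = 1.276 m. Q_B = (1/0.015)·15.54·1.276^(2/3)·√0.01695 = 158.7 m³/s.
The larger discharge is 158.7 m³/s and the smaller is 99.8 m³/s; the ratio is 1.59.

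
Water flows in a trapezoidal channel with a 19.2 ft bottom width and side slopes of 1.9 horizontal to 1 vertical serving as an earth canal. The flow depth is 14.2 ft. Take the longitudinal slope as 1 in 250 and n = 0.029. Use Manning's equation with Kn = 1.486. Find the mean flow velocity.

V = 13.2 ft/s

With bottom width b = 19.2 ft and side slope z = 1.9: A = (b + zy)y = (19.2 + 1.9×14.2)×14.2 = 655.8 ft²; P = b + 2y√(1+z²) = 19.2 + 2×14.2×2.147 = 80.18 ft.
Hydraulic radius R = A/P = 655.8/80.18 = 8.179 ft.
From Manning's equation, V = (1.486/n) R^(2/3) S^(1/2) = (1.486/0.029) × 8.179^(2/3) × 0.004^(1/2) = 13.2 ft/s.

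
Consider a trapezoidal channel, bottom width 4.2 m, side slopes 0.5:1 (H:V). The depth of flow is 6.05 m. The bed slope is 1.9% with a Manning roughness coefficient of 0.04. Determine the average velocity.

With bottom width b = 4.2 m and side slope z = 0.5: A = (b + zy)y = (4.2 + 0.5×6.05)×6.05 = 43.71 m²; P = b + 2y√(1+z²) = 4.2 + 2×6.05×1.118 = 17.73 m.
Hydraulic radius R = A/P = 43.71/17.73 = 2.466 m.
From Manning's equation, V = (1/n) R^(2/3) S^(1/2) = (1/0.04) × 2.466^(2/3) × 0.019^(1/2) = 6.29 m/s.

V = 6.29 m/s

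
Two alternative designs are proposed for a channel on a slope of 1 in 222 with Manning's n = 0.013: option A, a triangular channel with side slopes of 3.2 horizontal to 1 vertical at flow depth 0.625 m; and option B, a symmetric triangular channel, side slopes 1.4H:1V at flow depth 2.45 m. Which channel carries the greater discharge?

channel B

Channel A: For a triangular section with side slope z = 3.2: A = zy² = 3.2×0.625² = 1.25 m²; P = 2y√(1+z²) = 2×0.625×3.353 = 4.191 m. Hydraulic radius R = A/P = 1.25/4.191 = 0.2983 m. Q_A = (1/0.013)·1.25·0.2983^(2/3)·√0.004505 = 2.881 m³/s.
Channel B: For a triangular section with side slope z = 1.4: A = zy² = 1.4×2.45² = 8.404 m²; P = 2y√(1+z²) = 2×2.45×1.72 = 8.43 m. Hydraulic radius R = A/P = 8.404/8.43 = 0.9968 m. Q_B = (1/0.013)·8.404·0.9968^(2/3)·√0.004505 = 43.29 m³/s.
Q_A = 2.881 m³/s vs Q_B = 43.29 m³/s, so channel B carries more.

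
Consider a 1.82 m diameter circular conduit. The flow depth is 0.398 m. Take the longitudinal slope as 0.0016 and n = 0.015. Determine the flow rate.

Q = 0.43 m³/s

For a circular section of diameter D = 1.82 m at depth y = 0.398 m, the central angle is θ = 2 arccos(1 − 2y/D) = 1.946 rad. Then A = (D²/8)(θ − sin θ) = 0.4207 m² and P = Dθ/2 = 1.771 m.
Hydraulic radius R = A/P = 0.4207/1.771 = 0.2375 m.
Manning's equation: Q = (1/n) A R^(2/3) S^(1/2) = (1/0.015) × 0.4207 × 0.2375^(2/3) × 0.0016^(1/2) = 0.43 m³/s.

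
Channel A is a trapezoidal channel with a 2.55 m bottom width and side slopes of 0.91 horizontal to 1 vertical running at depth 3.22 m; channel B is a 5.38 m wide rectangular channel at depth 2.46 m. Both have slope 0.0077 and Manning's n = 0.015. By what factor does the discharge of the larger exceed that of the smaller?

1.52

Channel A: With bottom width b = 2.55 m and side slope z = 0.91: A = (b + zy)y = (2.55 + 0.91×3.22)×3.22 = 17.65 m²; P = b + 2y√(1+z²) = 2.55 + 2×3.22×1.352 = 11.26 m. Hydraulic radius R = A/P = 17.65/11.26 = 1.568 m. Q_A = (1/0.015)·17.65·1.568^(2/3)·√0.0077 = 139.3 m³/s.
Channel B: Flow area A = b·y = 5.38 × 2.46 = 13.23 m². Wetted perimeter P = b + 2y = 5.38 + 2×2.46 = 10.3 m. Hydraulic radius R = A/P = 13.23/10.3 = 1.285 m. Q_B = (1/0.015)·13.23·1.285^(2/3)·√0.0077 = 91.51 m³/s.
The larger discharge is 139.3 m³/s and the smaller is 91.51 m³/s; the ratio is 1.52.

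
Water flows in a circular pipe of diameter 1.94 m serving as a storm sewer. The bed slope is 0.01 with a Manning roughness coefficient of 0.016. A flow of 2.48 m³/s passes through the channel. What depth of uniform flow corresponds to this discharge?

Manning's equation rearranged: A R^(2/3) = nQ / (1·√S) = 0.016 × 2.48 / (√0.01) = 0.3968.
At y = 0.748 m: A R^(2/3) = 0.5747 — high.
At y = 0.448 m: A R^(2/3) = 0.2134 — low.
At y = 0.615 m: A R^(2/3) = 0.3974 — ≈ 0.3968.

y_n = 0.615 m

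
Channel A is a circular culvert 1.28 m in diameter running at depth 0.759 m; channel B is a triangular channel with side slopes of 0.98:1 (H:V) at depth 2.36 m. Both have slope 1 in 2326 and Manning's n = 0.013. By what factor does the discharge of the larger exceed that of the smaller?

Channel A: For a circular section of diameter D = 1.28 m at depth y = 0.759 m, the central angle is θ = 2 arccos(1 − 2y/D) = 3.516 rad. Then A = (D²/8)(θ − sin θ) = 0.7948 m² and P = Dθ/2 = 2.25 m. Hydraulic radius R = A/P = 0.7948/2.25 = 0.3533 m. Q_A = (1/0.013)·0.7948·0.3533^(2/3)·√0.0004299 = 0.6335 m³/s.
Channel B: For a triangular section with side slope z = 0.98: A = zy² = 0.98×2.36² = 5.458 m²; P = 2y√(1+z²) = 2×2.36×1.4 = 6.609 m. Hydraulic radius R = A/P = 5.458/6.609 = 0.8259 m. Q_B = (1/0.013)·5.458·0.8259^(2/3)·√0.0004299 = 7.663 m³/s.
The larger discharge is 7.663 m³/s and the smaller is 0.6335 m³/s; the ratio is 12.1.

12.1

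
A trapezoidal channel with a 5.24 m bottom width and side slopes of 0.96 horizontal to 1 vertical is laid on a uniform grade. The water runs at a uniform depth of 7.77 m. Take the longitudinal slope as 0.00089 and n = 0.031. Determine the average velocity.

With bottom width b = 5.24 m and side slope z = 0.96: A = (b + zy)y = (5.24 + 0.96×7.77)×7.77 = 98.67 m²; P = b + 2y√(1+z²) = 5.24 + 2×7.77×1.386 = 26.78 m.
Hydraulic radius R = A/P = 98.67/26.78 = 3.684 m.
From Manning's equation, V = (1/n) R^(2/3) S^(1/2) = (1/0.031) × 3.684^(2/3) × 0.00089^(1/2) = 2.3 m/s.

V = 2.3 m/s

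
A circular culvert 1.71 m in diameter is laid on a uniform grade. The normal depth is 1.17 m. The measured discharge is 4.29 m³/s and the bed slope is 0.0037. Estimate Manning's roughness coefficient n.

n = 0.015

For a circular section of diameter D = 1.71 m at depth y = 1.17 m, the central angle is θ = 2 arccos(1 − 2y/D) = 3.896 rad. Then A = (D²/8)(θ − sin θ) = 1.674 m² and P = Dθ/2 = 3.331 m.
Hydraulic radius R = A/P = 1.674/3.331 = 0.5027 m.
Rearranging Manning's equation: n = (1/Q) A R^(2/3) S^(1/2) = (1/4.29) × 1.674 × 0.5027^(2/3) × √0.0037 = 0.015.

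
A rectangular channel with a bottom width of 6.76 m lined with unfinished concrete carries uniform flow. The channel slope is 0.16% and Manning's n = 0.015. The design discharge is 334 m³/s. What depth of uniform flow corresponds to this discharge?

y_n = 9.99 m

Manning's equation rearranged: A R^(2/3) = nQ / (1·√S) = 0.015 × 334 / (√0.0016) = 125.2.
Try y = 11.1 m: A R^(2/3) = 141.6 — too large.
Try y = 9.99 m: A R^(2/3) = 125.2 — ≈ 125.2.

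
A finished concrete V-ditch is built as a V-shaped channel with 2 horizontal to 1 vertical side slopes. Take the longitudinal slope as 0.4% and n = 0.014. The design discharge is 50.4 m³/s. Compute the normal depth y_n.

Manning's equation rearranged: A R^(2/3) = nQ / (1·√S) = 0.014 × 50.4 / (√0.004) = 11.16.
Try y = 2.91 m: A R^(2/3) = 20.19 — too large.
Try y = 2.33 m: A R^(2/3) = 11.16 — ≈ 11.16.

y_n = 2.33 m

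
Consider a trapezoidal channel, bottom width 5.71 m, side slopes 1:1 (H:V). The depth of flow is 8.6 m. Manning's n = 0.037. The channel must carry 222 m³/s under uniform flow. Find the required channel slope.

S = 0.000679

With bottom width b = 5.71 m and side slope z = 1: A = (b + zy)y = (5.71 + 1×8.6)×8.6 = 123.1 m²; P = b + 2y√(1+z²) = 5.71 + 2×8.6×1.414 = 30.03 m.
Hydraulic radius R = A/P = 123.1/30.03 = 4.097 m.
From Manning's equation, S = [nQ / (1 A R^(2/3))]² = [0.037 × 222 / (1 × 123.1 × 4.097^(2/3))]² = 0.000679.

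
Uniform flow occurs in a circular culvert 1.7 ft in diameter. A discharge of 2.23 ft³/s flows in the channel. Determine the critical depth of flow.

y_c = 0.544 ft

At critical depth, Q² T / (g A³) = 1, i.e. A³/T = Q²/g = 2.23²/32.2 = 0.1544.
Trying y = 0.439 ft: A³/T = 0.06734 — low.
Trying y = 0.669 ft: A³/T = 0.3437 — high.
Trying y = 0.544 ft: A³/T = 0.1548 — matches.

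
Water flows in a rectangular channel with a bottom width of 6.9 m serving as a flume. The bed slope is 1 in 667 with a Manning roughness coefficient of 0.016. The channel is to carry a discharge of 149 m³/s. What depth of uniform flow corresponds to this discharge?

Manning's equation rearranged: A R^(2/3) = nQ / (1·√S) = 0.016 × 149 / (√0.001499) = 61.57.
Trying y = 4.51 m: A R^(2/3) = 48.65 — low.
Trying y = 6.38 m: A R^(2/3) = 75.35 — high.
Trying y = 5.43 m: A R^(2/3) = 61.63 — close enough.

y_n = 5.43 m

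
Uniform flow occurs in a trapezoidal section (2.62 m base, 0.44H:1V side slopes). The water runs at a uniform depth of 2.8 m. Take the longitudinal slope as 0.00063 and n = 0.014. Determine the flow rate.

With bottom width b = 2.62 m and side slope z = 0.44: A = (b + zy)y = (2.62 + 0.44×2.8)×2.8 = 10.79 m²; P = b + 2y√(1+z²) = 2.62 + 2×2.8×1.093 = 8.738 m.
Hydraulic radius R = A/P = 10.79/8.738 = 1.234 m.
Manning's equation: Q = (1/n) A R^(2/3) S^(1/2) = (1/0.014) × 10.79 × 1.234^(2/3) × 0.00063^(1/2) = 22.3 m³/s.

Q = 22.3 m³/s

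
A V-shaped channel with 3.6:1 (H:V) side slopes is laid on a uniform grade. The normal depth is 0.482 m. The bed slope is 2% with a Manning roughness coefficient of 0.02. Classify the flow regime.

supercritical

For a triangular section with side slope z = 3.6: A = zy² = 3.6×0.482² = 0.8364 m²; P = 2y√(1+z²) = 2×0.482×3.736 = 3.602 m.
Hydraulic radius R = A/P = 0.8364/3.602 = 0.2322 m.
V = (1/n) R^(2/3) √S = (1/0.02) × 0.2322^(2/3) × √0.02 = 2.671 m/s. Hydraulic depth D_h = A/T = 0.8364/3.47 = 0.241 m.
Froude number Fr = V/√(g·D_h) = 2.671/√(9.81×0.241) = 1.74, which is greater than 1, so the flow is supercritical.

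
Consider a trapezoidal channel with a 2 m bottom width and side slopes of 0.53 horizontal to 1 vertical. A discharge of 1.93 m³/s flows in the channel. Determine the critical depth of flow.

At critical depth, Q² T / (g A³) = 1, i.e. A³/T = Q²/g = 1.93²/9.81 = 0.3797.
Trying y = 0.548 m: A³/T = 0.7662 — over.
Trying y = 0.322 m: A³/T = 0.1458 — short.
Trying y = 0.438 m: A³/T = 0.3792 — ≈ 0.3797.

y_c = 0.438 m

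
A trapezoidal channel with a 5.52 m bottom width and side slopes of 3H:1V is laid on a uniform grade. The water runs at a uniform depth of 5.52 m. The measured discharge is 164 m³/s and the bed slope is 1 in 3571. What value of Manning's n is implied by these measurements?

With bottom width b = 5.52 m and side slope z = 3: A = (b + zy)y = (5.52 + 3×5.52)×5.52 = 121.9 m²; P = b + 2y√(1+z²) = 5.52 + 2×5.52×3.162 = 40.43 m.
Hydraulic radius R = A/P = 121.9/40.43 = 3.015 m.
Rearranging Manning's equation: n = (1/Q) A R^(2/3) S^(1/2) = (1/164) × 121.9 × 3.015^(2/3) × √0.00028 = 0.026.

n = 0.026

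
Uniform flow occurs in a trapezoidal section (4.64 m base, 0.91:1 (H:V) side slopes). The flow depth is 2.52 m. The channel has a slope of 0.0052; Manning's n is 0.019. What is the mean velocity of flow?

With bottom width b = 4.64 m and side slope z = 0.91: A = (b + zy)y = (4.64 + 0.91×2.52)×2.52 = 17.47 m²; P = b + 2y√(1+z²) = 4.64 + 2×2.52×1.352 = 11.45 m.
Hydraulic radius R = A/P = 17.47/11.45 = 1.525 m.
From Manning's equation, V = (1/n) R^(2/3) S^(1/2) = (1/0.019) × 1.525^(2/3) × 0.0052^(1/2) = 5.03 m/s.

V = 5.03 m/s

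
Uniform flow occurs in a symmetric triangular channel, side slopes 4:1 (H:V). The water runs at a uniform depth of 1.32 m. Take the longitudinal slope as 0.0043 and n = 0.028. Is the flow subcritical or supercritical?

subcritical

For a triangular section with side slope z = 4: A = zy² = 4×1.32² = 6.97 m²; P = 2y√(1+z²) = 2×1.32×4.123 = 10.88 m.
Hydraulic radius R = A/P = 6.97/10.88 = 0.6403 m.
V = (1/n) R^(2/3) √S = (1/0.028) × 0.6403^(2/3) × √0.0043 = 1.74 m/s. Hydraulic depth D_h = A/T = 6.97/10.56 = 0.66 m.
Froude number Fr = V/√(g·D_h) = 1.74/√(9.81×0.66) = 0.684, which is less than 1, so the flow is subcritical.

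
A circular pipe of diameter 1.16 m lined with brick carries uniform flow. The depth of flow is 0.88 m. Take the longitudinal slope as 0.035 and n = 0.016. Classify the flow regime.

For a circular section of diameter D = 1.16 m at depth y = 0.88 m, the central angle is θ = 2 arccos(1 − 2y/D) = 4.229 rad. Then A = (D²/8)(θ − sin θ) = 0.8602 m² and P = Dθ/2 = 2.453 m.
Hydraulic radius R = A/P = 0.8602/2.453 = 0.3507 m.
V = (1/n) R^(2/3) √S = (1/0.016) × 0.3507^(2/3) × √0.035 = 5.815 m/s. Hydraulic depth D_h = A/T = 0.8602/0.9928 = 0.8665 m.
Froude number Fr = V/√(g·D_h) = 5.815/√(9.81×0.8665) = 1.99, which is greater than 1, so the flow is supercritical.

supercritical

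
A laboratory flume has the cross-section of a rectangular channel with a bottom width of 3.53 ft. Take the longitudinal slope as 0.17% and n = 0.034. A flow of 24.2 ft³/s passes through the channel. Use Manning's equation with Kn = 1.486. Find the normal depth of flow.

y_n = 3.43 ft

Manning's equation rearranged: A R^(2/3) = nQ / (1.486·√S) = 0.034 × 24.2 / (1.486 × √0.0017) = 13.43.
Trying y = 4.33 ft: A R^(2/3) = 17.77 — high.
Trying y = 2.98 ft: A R^(2/3) = 11.27 — low.
Trying y = 3.43 ft: A R^(2/3) = 13.41 — close enough.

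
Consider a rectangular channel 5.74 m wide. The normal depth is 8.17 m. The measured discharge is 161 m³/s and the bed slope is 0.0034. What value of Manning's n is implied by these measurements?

n = 0.0281

Flow area A = b·y = 5.74 × 8.17 = 46.9 m². Wetted perimeter P = b + 2y = 5.74 + 2×8.17 = 22.08 m.
Hydraulic radius R = A/P = 46.9/22.08 = 2.124 m.
Rearranging Manning's equation: n = (1/Q) A R^(2/3) S^(1/2) = (1/161) × 46.9 × 2.124^(2/3) × √0.0034 = 0.0281.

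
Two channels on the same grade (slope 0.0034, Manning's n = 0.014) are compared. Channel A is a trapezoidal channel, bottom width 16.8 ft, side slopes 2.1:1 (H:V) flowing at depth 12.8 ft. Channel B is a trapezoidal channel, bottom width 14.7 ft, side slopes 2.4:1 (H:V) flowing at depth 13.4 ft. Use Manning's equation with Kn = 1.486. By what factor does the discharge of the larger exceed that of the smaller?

1.14

Channel A: With bottom width b = 16.8 ft and side slope z = 2.1: A = (b + zy)y = (16.8 + 2.1×12.8)×12.8 = 559.1 ft²; P = b + 2y√(1+z²) = 16.8 + 2×12.8×2.326 = 76.34 ft. Hydraulic radius R = A/P = 559.1/76.34 = 7.323 ft. Q_A = (1.486/0.014)·559.1·7.323^(2/3)·√0.0034 = 13050 ft³/s.
Channel B: With bottom width b = 14.7 ft and side slope z = 2.4: A = (b + zy)y = (14.7 + 2.4×13.4)×13.4 = 627.9 ft²; P = b + 2y√(1+z²) = 14.7 + 2×13.4×2.6 = 84.38 ft. Hydraulic radius R = A/P = 627.9/84.38 = 7.442 ft. Q_B = (1.486/0.014)·627.9·7.442^(2/3)·√0.0034 = 14810 ft³/s.
The larger discharge is 14810 ft³/s and the smaller is 13050 ft³/s; the ratio is 1.14.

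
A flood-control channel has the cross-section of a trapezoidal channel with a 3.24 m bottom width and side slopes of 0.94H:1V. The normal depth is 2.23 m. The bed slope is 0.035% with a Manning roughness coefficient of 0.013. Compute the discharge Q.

With bottom width b = 3.24 m and side slope z = 0.94: A = (b + zy)y = (3.24 + 0.94×2.23)×2.23 = 11.9 m²; P = b + 2y√(1+z²) = 3.24 + 2×2.23×1.372 = 9.361 m.
Hydraulic radius R = A/P = 11.9/9.361 = 1.271 m.
Manning's equation: Q = (1/n) A R^(2/3) S^(1/2) = (1/0.013) × 11.9 × 1.271^(2/3) × 0.00035^(1/2) = 20.1 m³/s.

Q = 20.1 m³/s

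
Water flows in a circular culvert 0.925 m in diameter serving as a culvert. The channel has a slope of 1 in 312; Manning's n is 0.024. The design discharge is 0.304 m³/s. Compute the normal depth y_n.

y_n = 0.467 m

Manning's equation rearranged: A R^(2/3) = nQ / (1·√S) = 0.024 × 0.304 / (√0.003205) = 0.1289.
Try y = 0.512 m: A R^(2/3) = 0.1498 — over.
Try y = 0.402 m: A R^(2/3) = 0.09913 — short.
Try y = 0.467 m: A R^(2/3) = 0.1287 — close enough.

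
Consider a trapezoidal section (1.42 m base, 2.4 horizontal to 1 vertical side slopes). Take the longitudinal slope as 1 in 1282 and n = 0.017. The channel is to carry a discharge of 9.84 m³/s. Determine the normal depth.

Manning's equation rearranged: A R^(2/3) = nQ / (1·√S) = 0.017 × 9.84 / (√0.00078) = 5.989.
Trying y = 1.13 m: A R^(2/3) = 3.467 — too small.
Trying y = 1.56 m: A R^(2/3) = 7.201 — too large.
Trying y = 1.44 m: A R^(2/3) = 5.991 — ≈ 5.989.

y_n = 1.44 m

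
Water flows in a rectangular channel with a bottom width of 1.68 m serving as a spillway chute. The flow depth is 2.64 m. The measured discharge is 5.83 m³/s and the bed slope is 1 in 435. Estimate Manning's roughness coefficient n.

n = 0.027

Flow area A = b·y = 1.68 × 2.64 = 4.435 m². Wetted perimeter P = b + 2y = 1.68 + 2×2.64 = 6.96 m.
Hydraulic radius R = A/P = 4.435/6.96 = 0.6372 m.
Rearranging Manning's equation: n = (1/Q) A R^(2/3) S^(1/2) = (1/5.83) × 4.435 × 0.6372^(2/3) × √0.002299 = 0.027.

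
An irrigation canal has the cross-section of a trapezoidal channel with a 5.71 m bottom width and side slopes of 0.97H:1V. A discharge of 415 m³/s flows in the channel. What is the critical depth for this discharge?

y_c = 5.87 m

At critical depth, Q² T / (g A³) = 1, i.e. A³/T = Q²/g = 415²/9.81 = 17560.
At y = 4.62 m: A³/T = 7114 — short.
At y = 6.65 m: A³/T = 28420 — over.
At y = 5.87 m: A³/T = 17540 — ≈ 17560.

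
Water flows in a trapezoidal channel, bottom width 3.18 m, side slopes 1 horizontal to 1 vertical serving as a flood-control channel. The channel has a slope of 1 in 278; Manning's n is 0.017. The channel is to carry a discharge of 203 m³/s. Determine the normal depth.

y_n = 4.48 m

Manning's equation rearranged: A R^(2/3) = nQ / (1·√S) = 0.017 × 203 / (√0.003597) = 57.54.
Try y = 5.67 m: A R^(2/3) = 95.15 — over.
Try y = 3.76 m: A R^(2/3) = 39.87 — short.
Try y = 4.48 m: A R^(2/3) = 57.43 — matches.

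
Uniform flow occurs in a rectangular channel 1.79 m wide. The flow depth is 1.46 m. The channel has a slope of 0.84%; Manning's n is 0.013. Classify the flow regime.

Flow area A = b·y = 1.79 × 1.46 = 2.613 m². Wetted perimeter P = b + 2y = 1.79 + 2×1.46 = 4.71 m.
Hydraulic radius R = A/P = 2.613/4.71 = 0.5549 m.
V = (1/n) R^(2/3) √S = (1/0.013) × 0.5549^(2/3) × √0.0084 = 4.761 m/s. Hydraulic depth D_h = A/T = 2.613/1.79 = 1.46 m.
Froude number Fr = V/√(g·D_h) = 4.761/√(9.81×1.46) = 1.26, which is greater than 1, so the flow is supercritical.

supercritical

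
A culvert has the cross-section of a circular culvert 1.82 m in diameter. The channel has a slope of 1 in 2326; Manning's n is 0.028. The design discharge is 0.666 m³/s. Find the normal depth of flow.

Manning's equation rearranged: A R^(2/3) = nQ / (1·√S) = 0.028 × 0.666 / (√0.0004299) = 0.8994.
Try y = 1.11 m: A R^(2/3) = 1.06 — high.
Try y = 0.898 m: A R^(2/3) = 0.7523 — low.
Try y = 1 m: A R^(2/3) = 0.9 — matches.

y_n = 1 m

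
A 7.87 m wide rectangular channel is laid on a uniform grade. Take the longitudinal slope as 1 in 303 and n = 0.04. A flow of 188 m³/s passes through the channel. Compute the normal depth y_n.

y_n = 8.58 m

Manning's equation rearranged: A R^(2/3) = nQ / (1·√S) = 0.04 × 188 / (√0.0033) = 130.9.
Trying y = 9.3 m: A R^(2/3) = 144.2 — too large.
Trying y = 8.58 m: A R^(2/3) = 130.9 — close enough.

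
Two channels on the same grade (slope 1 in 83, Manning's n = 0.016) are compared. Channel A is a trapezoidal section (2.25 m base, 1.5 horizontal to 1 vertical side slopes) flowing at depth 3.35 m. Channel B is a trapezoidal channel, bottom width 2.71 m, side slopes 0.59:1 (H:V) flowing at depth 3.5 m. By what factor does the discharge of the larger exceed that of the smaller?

1.56

Channel A: With bottom width b = 2.25 m and side slope z = 1.5: A = (b + zy)y = (2.25 + 1.5×3.35)×3.35 = 24.37 m²; P = b + 2y√(1+z²) = 2.25 + 2×3.35×1.803 = 14.33 m. Hydraulic radius R = A/P = 24.37/14.33 = 1.701 m. Q_A = (1/0.016)·24.37·1.701^(2/3)·√0.01205 = 238.2 m³/s.
Channel B: With bottom width b = 2.71 m and side slope z = 0.59: A = (b + zy)y = (2.71 + 0.59×3.5)×3.5 = 16.71 m²; P = b + 2y√(1+z²) = 2.71 + 2×3.5×1.161 = 10.84 m. Hydraulic radius R = A/P = 16.71/10.84 = 1.542 m. Q_B = (1/0.016)·16.71·1.542^(2/3)·√0.01205 = 153 m³/s.
The larger discharge is 238.2 m³/s and the smaller is 153 m³/s; the ratio is 1.56.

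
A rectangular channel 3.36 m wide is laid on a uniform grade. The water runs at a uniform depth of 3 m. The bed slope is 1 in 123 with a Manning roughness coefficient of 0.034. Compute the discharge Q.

Flow area A = b·y = 3.36 × 3 = 10.08 m². Wetted perimeter P = b + 2y = 3.36 + 2×3 = 9.36 m.
Hydraulic radius R = A/P = 10.08/9.36 = 1.077 m.
Manning's equation: Q = (1/n) A R^(2/3) S^(1/2) = (1/0.034) × 10.08 × 1.077^(2/3) × 0.00813^(1/2) = 28.1 m³/s.

Q = 28.1 m³/s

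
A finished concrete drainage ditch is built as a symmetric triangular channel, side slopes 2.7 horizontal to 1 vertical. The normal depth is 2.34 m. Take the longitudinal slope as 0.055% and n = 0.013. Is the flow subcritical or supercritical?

subcritical

For a triangular section with side slope z = 2.7: A = zy² = 2.7×2.34² = 14.78 m²; P = 2y√(1+z²) = 2×2.34×2.879 = 13.47 m.
Hydraulic radius R = A/P = 14.78/13.47 = 1.097 m.
V = (1/n) R^(2/3) √S = (1/0.013) × 1.097^(2/3) × √0.00055 = 1.919 m/s. Hydraulic depth D_h = A/T = 14.78/12.64 = 1.17 m.
Froude number Fr = V/√(g·D_h) = 1.919/√(9.81×1.17) = 0.566, which is less than 1, so the flow is subcritical.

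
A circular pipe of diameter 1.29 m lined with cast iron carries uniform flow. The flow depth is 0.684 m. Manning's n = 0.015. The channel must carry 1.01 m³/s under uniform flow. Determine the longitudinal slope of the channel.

S = 0.002

For a circular section of diameter D = 1.29 m at depth y = 0.684 m, the central angle is θ = 2 arccos(1 − 2y/D) = 3.263 rad. Then A = (D²/8)(θ − sin θ) = 0.7038 m² and P = Dθ/2 = 2.104 m.
Hydraulic radius R = A/P = 0.7038/2.104 = 0.3344 m.
From Manning's equation, S = [nQ / (1 A R^(2/3))]² = [0.015 × 1.01 / (1 × 0.7038 × 0.3344^(2/3))]² = 0.002.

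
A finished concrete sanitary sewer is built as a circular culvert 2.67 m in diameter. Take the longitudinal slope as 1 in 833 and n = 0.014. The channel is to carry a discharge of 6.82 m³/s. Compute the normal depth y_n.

Manning's equation rearranged: A R^(2/3) = nQ / (1·√S) = 0.014 × 6.82 / (√0.0012) = 2.756.
At y = 1.09 m: A R^(2/3) = 1.496 — too small.
At y = 1.56 m: A R^(2/3) = 2.757 — ≈ 2.756.

y_n = 1.56 m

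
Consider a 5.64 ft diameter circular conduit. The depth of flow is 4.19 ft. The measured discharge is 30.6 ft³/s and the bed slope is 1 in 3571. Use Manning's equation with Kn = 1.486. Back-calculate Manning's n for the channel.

For a circular section of diameter D = 5.64 ft at depth y = 4.19 ft, the central angle is θ = 2 arccos(1 − 2y/D) = 4.156 rad. Then A = (D²/8)(θ − sin θ) = 19.9 ft² and P = Dθ/2 = 11.72 ft.
Hydraulic radius R = A/P = 19.9/11.72 = 1.698 ft.
Rearranging Manning's equation: n = (1.486/Q) A R^(2/3) S^(1/2) = (1.486/30.6) × 19.9 × 1.698^(2/3) × √0.00028 = 0.023.

n = 0.023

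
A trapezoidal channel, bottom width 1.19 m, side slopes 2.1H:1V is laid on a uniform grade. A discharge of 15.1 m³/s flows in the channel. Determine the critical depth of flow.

At critical depth, Q² T / (g A³) = 1, i.e. A³/T = Q²/g = 15.1²/9.81 = 23.24.
Trying y = 1.66 m: A³/T = 57.3 — too large.
Trying y = 1.35 m: A³/T = 23.39 — close enough.

y_c = 1.35 m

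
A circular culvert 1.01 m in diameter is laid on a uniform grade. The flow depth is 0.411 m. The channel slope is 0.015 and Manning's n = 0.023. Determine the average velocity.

V = 1.94 m/s

For a circular section of diameter D = 1.01 m at depth y = 0.411 m, the central angle is θ = 2 arccos(1 − 2y/D) = 2.767 rad. Then A = (D²/8)(θ − sin θ) = 0.3062 m² and P = Dθ/2 = 1.397 m.
Hydraulic radius R = A/P = 0.3062/1.397 = 0.2191 m.
From Manning's equation, V = (1/n) R^(2/3) S^(1/2) = (1/0.023) × 0.2191^(2/3) × 0.015^(1/2) = 1.94 m/s.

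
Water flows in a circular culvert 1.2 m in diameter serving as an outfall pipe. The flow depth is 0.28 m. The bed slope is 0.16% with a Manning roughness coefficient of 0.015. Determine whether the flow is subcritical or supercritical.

subcritical

For a circular section of diameter D = 1.2 m at depth y = 0.28 m, the central angle is θ = 2 arccos(1 − 2y/D) = 2.017 rad. Then A = (D²/8)(θ − sin θ) = 0.2006 m² and P = Dθ/2 = 1.21 m.
Hydraulic radius R = A/P = 0.2006/1.21 = 0.1658 m.
V = (1/n) R^(2/3) √S = (1/0.015) × 0.1658^(2/3) × √0.0016 = 0.8047 m/s. Hydraulic depth D_h = A/T = 0.2006/1.015 = 0.1976 m.
Froude number Fr = V/√(g·D_h) = 0.8047/√(9.81×0.1976) = 0.578, which is less than 1, so the flow is subcritical.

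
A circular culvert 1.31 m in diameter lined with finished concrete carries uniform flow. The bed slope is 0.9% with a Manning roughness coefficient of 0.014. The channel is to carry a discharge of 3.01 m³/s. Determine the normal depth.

y_n = 0.803 m

Manning's equation rearranged: A R^(2/3) = nQ / (1·√S) = 0.014 × 3.01 / (√0.009) = 0.4442.
Trying y = 1 m: A R^(2/3) = 0.5958 — over.
Trying y = 0.68 m: A R^(2/3) = 0.341 — short.
Trying y = 0.803 m: A R^(2/3) = 0.4444 — close enough.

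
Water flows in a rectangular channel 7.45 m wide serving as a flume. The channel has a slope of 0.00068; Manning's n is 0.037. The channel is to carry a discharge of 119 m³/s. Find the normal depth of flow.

Manning's equation rearranged: A R^(2/3) = nQ / (1·√S) = 0.037 × 119 / (√0.00068) = 168.8.
Try y = 8.26 m: A R^(2/3) = 115.4 — low.
Try y = 13.3 m: A R^(2/3) = 202 — high.
Try y = 11.4 m: A R^(2/3) = 169 — close enough.

y_n = 11.4 m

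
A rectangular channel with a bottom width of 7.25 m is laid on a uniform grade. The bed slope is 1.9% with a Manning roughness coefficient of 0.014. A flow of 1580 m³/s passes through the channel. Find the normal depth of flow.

Manning's equation rearranged: A R^(2/3) = nQ / (1·√S) = 0.014 × 1580 / (√0.019) = 160.5.
Try y = 8.33 m: A R^(2/3) = 112 — too small.
Try y = 14 m: A R^(2/3) = 205.4 — too large.
Try y = 11.3 m: A R^(2/3) = 160.6 — ≈ 160.5.

y_n = 11.3 m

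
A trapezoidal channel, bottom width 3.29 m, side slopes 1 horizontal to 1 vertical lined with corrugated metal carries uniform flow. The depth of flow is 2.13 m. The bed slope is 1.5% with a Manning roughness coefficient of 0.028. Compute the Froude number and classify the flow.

With bottom width b = 3.29 m and side slope z = 1: A = (b + zy)y = (3.29 + 1×2.13)×2.13 = 11.54 m²; P = b + 2y√(1+z²) = 3.29 + 2×2.13×1.414 = 9.315 m.
Hydraulic radius R = A/P = 11.54/9.315 = 1.239 m.
V = (1/n) R^(2/3) √S = (1/0.028) × 1.239^(2/3) × √0.015 = 5.047 m/s. Hydraulic depth D_h = A/T = 11.54/7.55 = 1.529 m.
Froude number Fr = V/√(g·D_h) = 5.047/√(9.81×1.529) = 1.3, which is greater than 1, so the flow is supercritical.

supercritical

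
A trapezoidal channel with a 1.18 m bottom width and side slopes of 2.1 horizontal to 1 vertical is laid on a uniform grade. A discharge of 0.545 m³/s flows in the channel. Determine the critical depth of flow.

y_c = 0.24 m

At critical depth, Q² T / (g A³) = 1, i.e. A³/T = Q²/g = 0.545²/9.81 = 0.03028.
At y = 0.284 m: A³/T = 0.05411 — over.
At y = 0.183 m: A³/T = 0.01204 — short.
At y = 0.24 m: A³/T = 0.03017 — ≈ 0.03028.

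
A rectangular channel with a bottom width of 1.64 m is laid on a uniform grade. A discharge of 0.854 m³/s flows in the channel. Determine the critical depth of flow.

y_c = 0.302 m

For a rectangular channel, critical depth y_c = (q²/g)^(1/3) where q = Q/b = 0.854/1.64 = 0.5207 m²/s.
So y_c = (0.5207²/9.81)^(1/3) = 0.302 m.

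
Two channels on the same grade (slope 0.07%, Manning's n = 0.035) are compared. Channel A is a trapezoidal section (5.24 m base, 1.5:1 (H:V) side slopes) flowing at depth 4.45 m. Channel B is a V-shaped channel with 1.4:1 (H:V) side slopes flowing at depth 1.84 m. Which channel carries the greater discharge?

Channel A: With bottom width b = 5.24 m and side slope z = 1.5: A = (b + zy)y = (5.24 + 1.5×4.45)×4.45 = 53.02 m²; P = b + 2y√(1+z²) = 5.24 + 2×4.45×1.803 = 21.28 m. Hydraulic radius R = A/P = 53.02/21.28 = 2.491 m. Q_A = (1/0.035)·53.02·2.491^(2/3)·√0.0007 = 73.65 m³/s.
Channel B: For a triangular section with side slope z = 1.4: A = zy² = 1.4×1.84² = 4.74 m²; P = 2y√(1+z²) = 2×1.84×1.72 = 6.331 m. Hydraulic radius R = A/P = 4.74/6.331 = 0.7486 m. Q_B = (1/0.035)·4.74·0.7486^(2/3)·√0.0007 = 2.954 m³/s.
Q_A = 73.65 m³/s vs Q_B = 2.954 m³/s, so channel A carries more.

channel A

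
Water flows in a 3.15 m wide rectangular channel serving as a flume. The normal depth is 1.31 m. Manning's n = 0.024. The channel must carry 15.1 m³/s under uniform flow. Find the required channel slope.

Flow area A = b·y = 3.15 × 1.31 = 4.127 m². Wetted perimeter P = b + 2y = 3.15 + 2×1.31 = 5.77 m.
Hydraulic radius R = A/P = 4.127/5.77 = 0.7152 m.
From Manning's equation, S = [nQ / (1 A R^(2/3))]² = [0.024 × 15.1 / (1 × 4.127 × 0.7152^(2/3))]² = 0.0121.

S = 0.0121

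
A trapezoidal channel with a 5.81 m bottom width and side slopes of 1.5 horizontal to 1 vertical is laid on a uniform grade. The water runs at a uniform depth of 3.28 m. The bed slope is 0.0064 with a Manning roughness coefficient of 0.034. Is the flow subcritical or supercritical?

subcritical

With bottom width b = 5.81 m and side slope z = 1.5: A = (b + zy)y = (5.81 + 1.5×3.28)×3.28 = 35.19 m²; P = b + 2y√(1+z²) = 5.81 + 2×3.28×1.803 = 17.64 m.
Hydraulic radius R = A/P = 35.19/17.64 = 1.996 m.
V = (1/n) R^(2/3) √S = (1/0.034) × 1.996^(2/3) × √0.0064 = 3.73 m/s. Hydraulic depth D_h = A/T = 35.19/15.65 = 2.249 m.
Froude number Fr = V/√(g·D_h) = 3.73/√(9.81×2.249) = 0.794, which is less than 1, so the flow is subcritical.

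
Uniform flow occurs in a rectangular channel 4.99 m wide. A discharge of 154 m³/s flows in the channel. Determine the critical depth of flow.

For a rectangular channel, critical depth y_c = (q²/g)^(1/3) where q = Q/b = 154/4.99 = 30.86 m²/s.
So y_c = (30.86²/9.81)^(1/3) = 4.6 m.

y_c = 4.6 m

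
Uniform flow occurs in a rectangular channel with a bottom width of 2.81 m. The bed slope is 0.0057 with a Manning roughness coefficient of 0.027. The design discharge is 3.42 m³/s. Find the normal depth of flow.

y_n = 0.716 m

Manning's equation rearranged: A R^(2/3) = nQ / (1·√S) = 0.027 × 3.42 / (√0.0057) = 1.223.
Trying y = 0.542 m: A R^(2/3) = 0.8145 — short.
Trying y = 0.903 m: A R^(2/3) = 1.703 — over.
Trying y = 0.716 m: A R^(2/3) = 1.224 — matches.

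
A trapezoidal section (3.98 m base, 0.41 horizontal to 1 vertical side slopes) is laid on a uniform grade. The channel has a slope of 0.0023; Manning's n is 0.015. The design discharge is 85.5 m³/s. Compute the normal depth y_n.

y_n = 3.53 m

Manning's equation rearranged: A R^(2/3) = nQ / (1·√S) = 0.015 × 85.5 / (√0.0023) = 26.74.
At y = 2.77 m: A R^(2/3) = 17.92 — low.
At y = 3.53 m: A R^(2/3) = 26.75 — ≈ 26.74.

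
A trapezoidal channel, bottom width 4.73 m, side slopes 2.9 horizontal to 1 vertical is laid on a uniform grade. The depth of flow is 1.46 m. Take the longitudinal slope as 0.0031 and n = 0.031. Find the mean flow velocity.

V = 1.74 m/s

With bottom width b = 4.73 m and side slope z = 2.9: A = (b + zy)y = (4.73 + 2.9×1.46)×1.46 = 13.09 m²; P = b + 2y√(1+z²) = 4.73 + 2×1.46×3.068 = 13.69 m.
Hydraulic radius R = A/P = 13.09/13.69 = 0.9562 m.
From Manning's equation, V = (1/n) R^(2/3) S^(1/2) = (1/0.031) × 0.9562^(2/3) × 0.0031^(1/2) = 1.74 m/s.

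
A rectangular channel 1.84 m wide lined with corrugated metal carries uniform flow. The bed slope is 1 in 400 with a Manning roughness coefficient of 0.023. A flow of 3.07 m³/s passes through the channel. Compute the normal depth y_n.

Manning's equation rearranged: A R^(2/3) = nQ / (1·√S) = 0.023 × 3.07 / (√0.0025) = 1.412.
Try y = 1.3 m: A R^(2/3) = 1.584 — over.
Try y = 1 m: A R^(2/3) = 1.127 — short.
Try y = 1.19 m: A R^(2/3) = 1.414 — close enough.

y_n = 1.19 m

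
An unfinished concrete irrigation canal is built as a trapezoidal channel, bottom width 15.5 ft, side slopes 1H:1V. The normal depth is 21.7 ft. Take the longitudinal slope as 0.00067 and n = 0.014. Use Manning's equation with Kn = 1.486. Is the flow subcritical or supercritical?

With bottom width b = 15.5 ft and side slope z = 1: A = (b + zy)y = (15.5 + 1×21.7)×21.7 = 807.2 ft²; P = b + 2y√(1+z²) = 15.5 + 2×21.7×1.414 = 76.88 ft.
Hydraulic radius R = A/P = 807.2/76.88 = 10.5 ft.
V = (1.486/n) R^(2/3) √S = (1.486/0.014) × 10.5^(2/3) × √0.00067 = 13.17 ft/s. Hydraulic depth D_h = A/T = 807.2/58.9 = 13.71 ft.
Froude number Fr = V/√(g·D_h) = 13.17/√(32.2×13.71) = 0.627, which is less than 1, so the flow is subcritical.

subcritical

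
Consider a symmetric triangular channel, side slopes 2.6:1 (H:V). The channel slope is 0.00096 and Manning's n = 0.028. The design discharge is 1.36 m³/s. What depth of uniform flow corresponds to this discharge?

y_n = 0.914 m

Manning's equation rearranged: A R^(2/3) = nQ / (1·√S) = 0.028 × 1.36 / (√0.00096) = 1.229.
At y = 1.04 m: A R^(2/3) = 1.737 — over.
At y = 0.689 m: A R^(2/3) = 0.5793 — short.
At y = 0.914 m: A R^(2/3) = 1.231 — close enough.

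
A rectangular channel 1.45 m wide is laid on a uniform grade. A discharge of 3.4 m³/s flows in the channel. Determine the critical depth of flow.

y_c = 0.824 m

For a rectangular channel, critical depth y_c = (q²/g)^(1/3) where q = Q/b = 3.4/1.45 = 2.345 m²/s.
So y_c = (2.345²/9.81)^(1/3) = 0.824 m.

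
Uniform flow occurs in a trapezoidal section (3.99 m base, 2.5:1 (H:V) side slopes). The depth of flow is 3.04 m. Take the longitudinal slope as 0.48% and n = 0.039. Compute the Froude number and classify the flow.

subcritical

With bottom width b = 3.99 m and side slope z = 2.5: A = (b + zy)y = (3.99 + 2.5×3.04)×3.04 = 35.23 m²; P = b + 2y√(1+z²) = 3.99 + 2×3.04×2.693 = 20.36 m.
Hydraulic radius R = A/P = 35.23/20.36 = 1.73 m.
V = (1/n) R^(2/3) √S = (1/0.039) × 1.73^(2/3) × √0.0048 = 2.561 m/s. Hydraulic depth D_h = A/T = 35.23/19.19 = 1.836 m.
Froude number Fr = V/√(g·D_h) = 2.561/√(9.81×1.836) = 0.603, which is less than 1, so the flow is subcritical.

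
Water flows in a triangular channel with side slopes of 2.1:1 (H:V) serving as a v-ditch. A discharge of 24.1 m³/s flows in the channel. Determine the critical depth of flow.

y_c = 1.93 m

At critical depth, Q² T / (g A³) = 1, i.e. A³/T = Q²/g = 24.1²/9.81 = 59.21.
Try y = 2.4 m: A³/T = 175.6 — over.
Try y = 1.58 m: A³/T = 21.71 — short.
Try y = 1.93 m: A³/T = 59.05 — ≈ 59.21.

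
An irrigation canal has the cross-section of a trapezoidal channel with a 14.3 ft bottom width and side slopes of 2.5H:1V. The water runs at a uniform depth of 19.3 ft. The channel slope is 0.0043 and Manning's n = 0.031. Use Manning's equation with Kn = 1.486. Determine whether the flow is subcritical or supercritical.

subcritical

With bottom width b = 14.3 ft and side slope z = 2.5: A = (b + zy)y = (14.3 + 2.5×19.3)×19.3 = 1207 ft²; P = b + 2y√(1+z²) = 14.3 + 2×19.3×2.693 = 118.2 ft.
Hydraulic radius R = A/P = 1207/118.2 = 10.21 ft.
V = (1.486/n) R^(2/3) √S = (1.486/0.031) × 10.21^(2/3) × √0.0043 = 14.79 ft/s. Hydraulic depth D_h = A/T = 1207/110.8 = 10.9 ft.
Froude number Fr = V/√(g·D_h) = 14.79/√(32.2×10.9) = 0.79, which is less than 1, so the flow is subcritical.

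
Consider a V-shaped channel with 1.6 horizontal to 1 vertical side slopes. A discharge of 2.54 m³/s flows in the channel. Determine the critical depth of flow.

y_c = 0.875 m

At critical depth, Q² T / (g A³) = 1, i.e. A³/T = Q²/g = 2.54²/9.81 = 0.6577.
Try y = 0.693 m: A³/T = 0.2046 — too small.
Try y = 0.964 m: A³/T = 1.066 — too large.
Try y = 0.875 m: A³/T = 0.6565 — close enough.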